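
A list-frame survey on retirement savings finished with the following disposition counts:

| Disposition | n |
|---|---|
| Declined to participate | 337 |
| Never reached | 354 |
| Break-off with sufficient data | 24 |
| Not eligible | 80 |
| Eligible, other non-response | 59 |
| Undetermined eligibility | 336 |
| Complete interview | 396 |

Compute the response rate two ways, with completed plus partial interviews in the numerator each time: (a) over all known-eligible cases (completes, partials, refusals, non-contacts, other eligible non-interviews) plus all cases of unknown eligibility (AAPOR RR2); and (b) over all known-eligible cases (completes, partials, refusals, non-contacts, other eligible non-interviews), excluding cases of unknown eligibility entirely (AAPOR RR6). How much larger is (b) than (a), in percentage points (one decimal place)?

8.0

Num → 396 + 24 = 420
Denom → 396 + 24 + 337 + 354 + 59 + 336 = 1506
RR2 = 420 / 1506 = 0.2789
Denom → 396 + 24 + 337 + 354 + 59 = 1170
RR6 = 420 / 1170 = 0.3590
Difference = 35.90 − 27.89 = 8.01 percentage points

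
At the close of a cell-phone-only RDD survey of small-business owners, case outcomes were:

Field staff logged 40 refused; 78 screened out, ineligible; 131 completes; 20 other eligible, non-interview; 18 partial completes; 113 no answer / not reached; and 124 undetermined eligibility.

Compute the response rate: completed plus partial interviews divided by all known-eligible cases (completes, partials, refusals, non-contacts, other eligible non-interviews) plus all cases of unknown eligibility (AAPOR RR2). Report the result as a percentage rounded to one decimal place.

Top: 131 + 18 = 149
Base: 131 + 18 + 40 + 113 + 20 + 124 = 446
RR2 = 149 / 446 = 0.3341

33.4%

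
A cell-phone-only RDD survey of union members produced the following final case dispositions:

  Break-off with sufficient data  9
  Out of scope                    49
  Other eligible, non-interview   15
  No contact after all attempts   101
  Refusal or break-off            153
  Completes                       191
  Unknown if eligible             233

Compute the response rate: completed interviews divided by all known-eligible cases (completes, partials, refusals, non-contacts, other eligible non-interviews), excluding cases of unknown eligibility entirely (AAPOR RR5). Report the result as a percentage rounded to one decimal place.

Top: 191
Denominator: 191 + 9 + 153 + 101 + 15 = 469
RR5 = 191 / 469 = 0.4072

40.7%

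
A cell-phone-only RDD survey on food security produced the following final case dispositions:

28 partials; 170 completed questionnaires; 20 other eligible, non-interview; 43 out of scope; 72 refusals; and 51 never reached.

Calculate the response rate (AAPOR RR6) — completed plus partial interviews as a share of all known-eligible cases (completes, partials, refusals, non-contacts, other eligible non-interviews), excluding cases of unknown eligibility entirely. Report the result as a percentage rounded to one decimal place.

Num: 170 + 28 = 198
Denominator: 170 + 28 + 72 + 51 + 20 = 341
RR6 = 198 / 341 = 0.5806

58.1%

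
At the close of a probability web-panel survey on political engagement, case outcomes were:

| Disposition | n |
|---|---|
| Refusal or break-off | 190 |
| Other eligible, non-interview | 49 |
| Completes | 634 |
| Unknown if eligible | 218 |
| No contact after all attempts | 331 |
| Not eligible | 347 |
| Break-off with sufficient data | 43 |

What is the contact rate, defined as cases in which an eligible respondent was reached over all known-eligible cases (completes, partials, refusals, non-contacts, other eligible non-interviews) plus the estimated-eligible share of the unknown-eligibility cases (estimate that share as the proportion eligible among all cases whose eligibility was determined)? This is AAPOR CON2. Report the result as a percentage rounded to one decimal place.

64.6%

Top → 634 + 43 + 190 + 49 = 916
Eligible (known) → 634 + 43 + 190 + 331 + 49 = 1247
e = 1247 / (1247 + 347) = 1247 / 1594 = 0.7823
Estimated eligible among unknowns → 0.7823 × 218 = 170.54
Base → 1247 + 170.54 = 1417.54
CON2 = 916 / 1417.54 = 0.6462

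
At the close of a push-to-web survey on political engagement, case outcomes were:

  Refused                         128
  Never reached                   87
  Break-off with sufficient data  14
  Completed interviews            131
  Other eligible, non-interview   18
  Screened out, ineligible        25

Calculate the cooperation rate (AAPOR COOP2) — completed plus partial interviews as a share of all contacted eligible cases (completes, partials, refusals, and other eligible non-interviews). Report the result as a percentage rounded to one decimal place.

49.8%

Num: 131 + 14 = 145
Base: 131 + 14 + 128 + 18 = 291
COOP2 = 145 / 291 = 0.4983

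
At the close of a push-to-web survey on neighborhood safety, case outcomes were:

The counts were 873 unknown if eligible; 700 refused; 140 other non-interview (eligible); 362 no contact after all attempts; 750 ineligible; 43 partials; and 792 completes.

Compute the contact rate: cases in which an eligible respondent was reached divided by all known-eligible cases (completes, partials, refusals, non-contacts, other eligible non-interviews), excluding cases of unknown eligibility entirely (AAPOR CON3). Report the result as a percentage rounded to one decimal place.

82.2%

Top: 792 + 43 + 700 + 140 = 1675
Base: 792 + 43 + 700 + 362 + 140 = 2037
CON3 = 1675 / 2037 = 0.8223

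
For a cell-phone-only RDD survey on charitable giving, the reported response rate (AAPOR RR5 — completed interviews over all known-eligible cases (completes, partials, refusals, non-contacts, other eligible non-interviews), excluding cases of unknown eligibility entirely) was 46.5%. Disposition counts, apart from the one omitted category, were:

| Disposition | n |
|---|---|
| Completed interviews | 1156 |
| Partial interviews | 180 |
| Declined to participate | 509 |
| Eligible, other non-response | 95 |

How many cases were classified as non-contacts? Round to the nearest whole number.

546

RR5 = 1156 / D = 0.465
D = 1156 / 0.465 = 2486.0
Rest of base = 1940
non-contacts = 2486.0 − 1940 ≈ 546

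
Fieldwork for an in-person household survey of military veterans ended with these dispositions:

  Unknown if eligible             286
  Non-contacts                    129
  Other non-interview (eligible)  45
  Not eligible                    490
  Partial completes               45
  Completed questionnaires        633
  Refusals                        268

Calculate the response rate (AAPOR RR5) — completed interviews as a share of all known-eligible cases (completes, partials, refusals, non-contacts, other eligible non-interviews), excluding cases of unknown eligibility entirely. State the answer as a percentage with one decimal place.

56.5%

Numerator → 633
Base → 633 + 45 + 268 + 129 + 45 = 1120
RR5 = 633 / 1120 = 0.5652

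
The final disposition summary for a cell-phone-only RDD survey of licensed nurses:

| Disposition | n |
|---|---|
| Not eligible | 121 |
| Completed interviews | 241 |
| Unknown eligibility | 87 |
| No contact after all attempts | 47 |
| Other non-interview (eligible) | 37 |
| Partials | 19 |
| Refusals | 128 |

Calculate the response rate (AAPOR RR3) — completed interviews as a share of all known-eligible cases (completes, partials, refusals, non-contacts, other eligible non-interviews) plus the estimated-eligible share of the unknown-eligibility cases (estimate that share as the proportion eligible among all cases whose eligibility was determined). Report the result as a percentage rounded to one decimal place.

Num: 241
Determined eligible: 241 + 19 + 128 + 47 + 37 = 472
e = 472 / (472 + 121) = 472 / 593 = 0.7960
Eligible share of unknowns: 0.7960 × 87 = 69.25
Denom: 472 + 69.25 = 541.25
RR3 = 241 / 541.25 = 0.4453

44.5%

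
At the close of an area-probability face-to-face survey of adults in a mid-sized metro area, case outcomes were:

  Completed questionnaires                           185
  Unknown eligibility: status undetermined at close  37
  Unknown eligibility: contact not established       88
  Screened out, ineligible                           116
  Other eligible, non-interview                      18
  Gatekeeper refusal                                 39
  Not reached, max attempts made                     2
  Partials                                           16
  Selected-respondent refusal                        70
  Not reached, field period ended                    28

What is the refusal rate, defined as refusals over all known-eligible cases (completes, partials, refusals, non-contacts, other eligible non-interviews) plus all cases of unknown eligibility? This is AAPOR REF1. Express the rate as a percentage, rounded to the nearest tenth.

22.6%

Refusals = 39 + 70 = 109
No answer / not reached = 28 + 2 = 30
Eligibility not determined = 88 + 37 = 125
Top: 109
Denom: 185 + 16 + 109 + 30 + 18 + 125 = 483
REF1 = 109 / 483 = 0.2257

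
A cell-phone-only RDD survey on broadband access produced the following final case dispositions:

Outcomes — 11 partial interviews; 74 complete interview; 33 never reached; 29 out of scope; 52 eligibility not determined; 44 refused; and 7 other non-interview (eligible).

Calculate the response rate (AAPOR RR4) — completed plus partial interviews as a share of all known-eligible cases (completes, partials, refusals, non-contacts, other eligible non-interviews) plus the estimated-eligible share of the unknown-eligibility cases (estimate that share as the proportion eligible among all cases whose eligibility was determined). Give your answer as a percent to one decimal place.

Numerator = 74 + 11 = 85
Eligible (known) = 74 + 11 + 44 + 33 + 7 = 169
e = 169 / (169 + 29) = 169 / 198 = 0.8535
Estimated eligible among unknowns = 0.8535 × 52 = 44.38
Denom = 169 + 44.38 = 213.38
RR4 = 85 / 213.38 = 0.3984

39.8%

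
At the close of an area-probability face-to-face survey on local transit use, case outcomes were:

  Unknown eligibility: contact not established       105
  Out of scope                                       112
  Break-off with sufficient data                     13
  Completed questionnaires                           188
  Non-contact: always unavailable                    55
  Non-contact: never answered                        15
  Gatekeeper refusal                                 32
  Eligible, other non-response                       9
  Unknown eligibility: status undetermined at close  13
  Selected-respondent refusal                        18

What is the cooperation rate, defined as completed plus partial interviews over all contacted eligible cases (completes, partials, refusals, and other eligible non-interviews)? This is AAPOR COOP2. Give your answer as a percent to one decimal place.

Declined to participate = 32 + 18 = 50
No contact after all attempts = 15 + 55 = 70
Unknown eligibility = 105 + 13 = 118
Num = 188 + 13 = 201
Denom = 188 + 13 + 50 + 9 = 260
COOP2 = 201 / 260 = 0.7731

77.3%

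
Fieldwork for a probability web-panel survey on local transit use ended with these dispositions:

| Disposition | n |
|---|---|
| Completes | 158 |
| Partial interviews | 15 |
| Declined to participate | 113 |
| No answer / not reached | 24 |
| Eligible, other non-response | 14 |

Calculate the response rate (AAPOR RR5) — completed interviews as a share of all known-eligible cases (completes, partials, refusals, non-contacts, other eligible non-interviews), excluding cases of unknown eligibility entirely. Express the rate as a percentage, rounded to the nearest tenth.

48.8%

Numerator → 158
Base → 158 + 15 + 113 + 24 + 14 = 324
RR5 = 158 / 324 = 0.4877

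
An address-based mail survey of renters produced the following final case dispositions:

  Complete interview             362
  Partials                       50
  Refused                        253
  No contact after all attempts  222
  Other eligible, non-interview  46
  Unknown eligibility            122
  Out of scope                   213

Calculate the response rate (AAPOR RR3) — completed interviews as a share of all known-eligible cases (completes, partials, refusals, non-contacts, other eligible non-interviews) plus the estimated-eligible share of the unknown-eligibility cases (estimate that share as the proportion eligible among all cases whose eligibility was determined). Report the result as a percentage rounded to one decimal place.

Numerator → 362
Eligible (known) → 362 + 50 + 253 + 222 + 46 = 933
e = 933 / (933 + 213) = 933 / 1146 = 0.8141
Estimated eligible among unknowns → 0.8141 × 122 = 99.32
Denominator → 933 + 99.32 = 1032.32
RR3 = 362 / 1032.32 = 0.3507

35.1%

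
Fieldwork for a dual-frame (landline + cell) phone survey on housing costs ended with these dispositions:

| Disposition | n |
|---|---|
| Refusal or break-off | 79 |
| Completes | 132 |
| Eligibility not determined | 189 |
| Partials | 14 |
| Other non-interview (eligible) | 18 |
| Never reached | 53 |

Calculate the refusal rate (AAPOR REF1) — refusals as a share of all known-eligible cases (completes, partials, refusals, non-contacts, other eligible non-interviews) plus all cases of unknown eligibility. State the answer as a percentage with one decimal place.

16.3%

Num = 79
Denominator = 132 + 14 + 79 + 53 + 18 + 189 = 485
REF1 = 79 / 485 = 0.1629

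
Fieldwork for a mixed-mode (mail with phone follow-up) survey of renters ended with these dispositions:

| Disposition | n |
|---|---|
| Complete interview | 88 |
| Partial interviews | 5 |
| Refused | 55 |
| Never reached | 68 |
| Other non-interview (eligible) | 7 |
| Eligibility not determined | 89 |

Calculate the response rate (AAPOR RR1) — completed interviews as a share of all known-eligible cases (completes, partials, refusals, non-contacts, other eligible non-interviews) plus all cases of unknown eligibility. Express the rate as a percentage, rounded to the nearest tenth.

Top = 88
Base = 88 + 5 + 55 + 68 + 7 + 89 = 312
RR1 = 88 / 312 = 0.2821

28.2%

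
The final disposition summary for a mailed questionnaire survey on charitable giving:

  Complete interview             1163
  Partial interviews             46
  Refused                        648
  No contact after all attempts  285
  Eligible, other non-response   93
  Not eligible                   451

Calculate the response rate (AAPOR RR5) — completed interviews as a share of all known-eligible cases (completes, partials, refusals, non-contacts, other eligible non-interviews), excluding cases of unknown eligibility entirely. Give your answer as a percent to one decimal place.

Num: 1163
Denominator: 1163 + 46 + 648 + 285 + 93 = 2235
RR5 = 1163 / 2235 = 0.5204

52.0%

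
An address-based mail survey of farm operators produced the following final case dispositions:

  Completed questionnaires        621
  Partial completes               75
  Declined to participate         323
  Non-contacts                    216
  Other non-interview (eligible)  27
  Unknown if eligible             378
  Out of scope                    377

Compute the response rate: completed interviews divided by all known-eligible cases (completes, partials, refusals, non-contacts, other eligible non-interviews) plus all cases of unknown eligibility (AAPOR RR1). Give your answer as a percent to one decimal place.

37.9%

Top = 621
Denom = 621 + 75 + 323 + 216 + 27 + 378 = 1640
RR1 = 621 / 1640 = 0.3787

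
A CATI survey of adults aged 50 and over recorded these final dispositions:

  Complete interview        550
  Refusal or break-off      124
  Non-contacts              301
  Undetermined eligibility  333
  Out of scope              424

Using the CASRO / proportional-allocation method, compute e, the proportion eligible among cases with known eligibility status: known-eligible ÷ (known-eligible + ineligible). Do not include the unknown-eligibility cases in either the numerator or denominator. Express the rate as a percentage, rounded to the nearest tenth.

Known eligible: 550 + 124 + 301 = 975
e = 975 / (975 + 424) = 975 / 1399 = 0.6969

69.7%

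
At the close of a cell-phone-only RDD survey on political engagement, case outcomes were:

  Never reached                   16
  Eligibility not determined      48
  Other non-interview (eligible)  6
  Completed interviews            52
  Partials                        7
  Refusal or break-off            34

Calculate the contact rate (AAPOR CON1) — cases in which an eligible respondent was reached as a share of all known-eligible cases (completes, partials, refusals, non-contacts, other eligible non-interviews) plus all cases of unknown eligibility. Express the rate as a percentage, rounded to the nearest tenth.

60.7%

Top = 52 + 7 + 34 + 6 = 99
Denom = 52 + 7 + 34 + 16 + 6 + 48 = 163
CON1 = 99 / 163 = 0.6074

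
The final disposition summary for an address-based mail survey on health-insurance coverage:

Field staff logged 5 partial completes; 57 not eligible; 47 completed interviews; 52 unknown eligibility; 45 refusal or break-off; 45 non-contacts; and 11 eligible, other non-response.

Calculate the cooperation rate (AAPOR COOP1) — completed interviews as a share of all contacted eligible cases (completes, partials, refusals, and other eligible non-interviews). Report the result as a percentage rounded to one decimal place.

43.5%

Num = 47
Denominator = 47 + 5 + 45 + 11 = 108
COOP1 = 47 / 108 = 0.4352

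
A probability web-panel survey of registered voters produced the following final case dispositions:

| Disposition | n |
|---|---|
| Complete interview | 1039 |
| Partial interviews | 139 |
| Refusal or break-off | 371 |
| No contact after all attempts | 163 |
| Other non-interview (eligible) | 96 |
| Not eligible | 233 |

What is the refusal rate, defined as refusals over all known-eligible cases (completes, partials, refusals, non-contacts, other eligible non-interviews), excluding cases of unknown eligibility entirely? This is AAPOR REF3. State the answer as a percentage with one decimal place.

20.5%

Numerator → 371
Denom → 1039 + 139 + 371 + 163 + 96 = 1808
REF3 = 371 / 1808 = 0.2052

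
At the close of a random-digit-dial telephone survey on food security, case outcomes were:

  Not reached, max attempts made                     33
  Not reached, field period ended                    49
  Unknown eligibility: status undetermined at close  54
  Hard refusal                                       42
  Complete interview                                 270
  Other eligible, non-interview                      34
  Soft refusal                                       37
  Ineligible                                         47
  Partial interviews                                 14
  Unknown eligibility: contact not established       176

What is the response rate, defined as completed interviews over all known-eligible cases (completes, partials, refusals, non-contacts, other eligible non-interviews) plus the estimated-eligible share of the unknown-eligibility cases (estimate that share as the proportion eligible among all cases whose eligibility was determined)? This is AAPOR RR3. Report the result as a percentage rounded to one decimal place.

39.2%

Refusals = 42 + 37 = 79
Non-contacts = 49 + 33 = 82
Undetermined eligibility = 176 + 54 = 230
Num → 270
Determined eligible → 270 + 14 + 79 + 82 + 34 = 479
e = 479 / (479 + 47) = 479 / 526 = 0.9106
Eligible share of unknowns → 0.9106 × 230 = 209.44
Denominator → 479 + 209.44 = 688.44
RR3 = 270 / 688.44 = 0.3922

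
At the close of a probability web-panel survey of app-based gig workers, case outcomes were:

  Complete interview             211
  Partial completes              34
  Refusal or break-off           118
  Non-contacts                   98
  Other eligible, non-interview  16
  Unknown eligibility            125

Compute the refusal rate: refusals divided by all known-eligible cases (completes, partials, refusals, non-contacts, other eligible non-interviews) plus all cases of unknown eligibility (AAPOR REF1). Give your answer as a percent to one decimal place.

Num = 118
Denominator = 211 + 34 + 118 + 98 + 16 + 125 = 602
REF1 = 118 / 602 = 0.1960

19.6%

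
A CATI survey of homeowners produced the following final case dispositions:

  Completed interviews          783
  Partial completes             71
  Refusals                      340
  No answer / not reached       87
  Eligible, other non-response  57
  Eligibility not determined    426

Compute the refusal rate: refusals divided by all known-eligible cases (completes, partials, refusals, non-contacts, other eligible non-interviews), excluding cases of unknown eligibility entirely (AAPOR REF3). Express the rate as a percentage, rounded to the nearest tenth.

Num: 340
Base: 783 + 71 + 340 + 87 + 57 = 1338
REF3 = 340 / 1338 = 0.2541

25.4%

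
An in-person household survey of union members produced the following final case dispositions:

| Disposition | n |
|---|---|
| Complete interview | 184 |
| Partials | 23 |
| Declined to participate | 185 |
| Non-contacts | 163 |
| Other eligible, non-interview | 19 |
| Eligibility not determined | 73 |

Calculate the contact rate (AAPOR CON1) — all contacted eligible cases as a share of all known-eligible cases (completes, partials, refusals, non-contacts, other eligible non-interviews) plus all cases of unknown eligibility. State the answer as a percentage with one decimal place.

63.5%

Numerator = 184 + 23 + 185 + 19 = 411
Denom = 184 + 23 + 185 + 163 + 19 + 73 = 647
CON1 = 411 / 647 = 0.6352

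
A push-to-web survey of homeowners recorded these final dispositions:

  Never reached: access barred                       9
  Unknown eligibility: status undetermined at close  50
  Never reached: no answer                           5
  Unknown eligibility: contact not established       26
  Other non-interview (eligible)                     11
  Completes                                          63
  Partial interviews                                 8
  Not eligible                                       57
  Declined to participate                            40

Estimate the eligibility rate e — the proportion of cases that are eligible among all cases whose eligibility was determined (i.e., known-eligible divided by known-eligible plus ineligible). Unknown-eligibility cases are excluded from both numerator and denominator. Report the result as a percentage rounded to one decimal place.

70.5%

Never reached = 5 + 9 = 14
Unknown eligibility = 26 + 50 = 76
Known eligible: 63 + 8 + 40 + 14 + 11 = 136
e = 136 / (136 + 57) = 136 / 193 = 0.7047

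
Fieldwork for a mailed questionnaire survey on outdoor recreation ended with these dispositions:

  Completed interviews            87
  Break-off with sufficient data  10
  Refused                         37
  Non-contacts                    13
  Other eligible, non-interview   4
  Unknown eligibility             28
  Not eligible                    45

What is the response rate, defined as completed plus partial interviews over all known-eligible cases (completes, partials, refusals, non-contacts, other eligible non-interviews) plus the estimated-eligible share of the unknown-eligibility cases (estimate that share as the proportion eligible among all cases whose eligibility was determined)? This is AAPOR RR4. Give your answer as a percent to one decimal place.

Num → 87 + 10 = 97
Determined eligible → 87 + 10 + 37 + 13 + 4 = 151
e = 151 / (151 + 45) = 151 / 196 = 0.7704
Estimated eligible among unknowns → 0.7704 × 28 = 21.57
Base → 151 + 21.57 = 172.57
RR4 = 97 / 172.57 = 0.5621

56.2%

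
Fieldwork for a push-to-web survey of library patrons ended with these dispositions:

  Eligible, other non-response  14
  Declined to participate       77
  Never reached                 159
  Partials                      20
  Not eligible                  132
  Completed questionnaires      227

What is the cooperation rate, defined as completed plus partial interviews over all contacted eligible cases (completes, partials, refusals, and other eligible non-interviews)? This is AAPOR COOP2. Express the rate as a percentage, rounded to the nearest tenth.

73.1%

Num = 227 + 20 = 247
Base = 227 + 20 + 77 + 14 = 338
COOP2 = 247 / 338 = 0.7308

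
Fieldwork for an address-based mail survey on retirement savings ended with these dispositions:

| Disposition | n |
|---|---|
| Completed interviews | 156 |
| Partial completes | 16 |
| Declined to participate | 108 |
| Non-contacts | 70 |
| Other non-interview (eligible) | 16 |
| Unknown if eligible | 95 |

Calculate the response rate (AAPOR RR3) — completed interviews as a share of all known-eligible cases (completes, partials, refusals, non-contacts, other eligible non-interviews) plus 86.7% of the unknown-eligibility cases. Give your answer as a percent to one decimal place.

Top → 156
Known eligible → 156 + 16 + 108 + 70 + 16 = 366
Eligible share of unknowns → 0.8670 × 95 = 82.36
Denominator → 366 + 82.36 = 448.36
RR3 = 156 / 448.36 = 0.3479

34.8%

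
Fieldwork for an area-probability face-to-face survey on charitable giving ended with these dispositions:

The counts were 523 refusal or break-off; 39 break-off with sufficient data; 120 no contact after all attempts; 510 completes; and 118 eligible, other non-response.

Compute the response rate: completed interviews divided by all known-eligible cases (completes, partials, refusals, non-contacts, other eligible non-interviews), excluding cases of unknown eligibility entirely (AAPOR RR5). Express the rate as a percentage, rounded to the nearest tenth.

Top: 510
Base: 510 + 39 + 523 + 120 + 118 = 1310
RR5 = 510 / 1310 = 0.3893

38.9%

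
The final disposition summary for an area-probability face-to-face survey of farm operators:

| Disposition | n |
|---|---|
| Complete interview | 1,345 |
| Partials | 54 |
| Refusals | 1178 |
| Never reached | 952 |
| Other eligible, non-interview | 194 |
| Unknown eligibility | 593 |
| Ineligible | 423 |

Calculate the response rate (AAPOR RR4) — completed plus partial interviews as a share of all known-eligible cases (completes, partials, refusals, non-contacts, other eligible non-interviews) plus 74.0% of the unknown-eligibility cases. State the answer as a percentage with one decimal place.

Num: 1345 + 54 = 1399
Known eligible: 1345 + 54 + 1178 + 952 + 194 = 3723
e × U: 0.7400 × 593 = 438.82
Denom: 3723 + 438.82 = 4161.82
RR4 = 1399 / 4161.82 = 0.3362

33.6%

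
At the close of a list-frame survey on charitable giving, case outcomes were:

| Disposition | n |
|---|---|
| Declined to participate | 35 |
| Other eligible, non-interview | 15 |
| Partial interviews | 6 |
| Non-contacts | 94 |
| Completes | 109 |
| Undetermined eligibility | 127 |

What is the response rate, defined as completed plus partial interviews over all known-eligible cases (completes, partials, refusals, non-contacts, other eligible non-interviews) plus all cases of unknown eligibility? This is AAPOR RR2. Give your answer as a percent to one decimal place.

Num → 109 + 6 = 115
Base → 109 + 6 + 35 + 94 + 15 + 127 = 386
RR2 = 115 / 386 = 0.2979

29.8%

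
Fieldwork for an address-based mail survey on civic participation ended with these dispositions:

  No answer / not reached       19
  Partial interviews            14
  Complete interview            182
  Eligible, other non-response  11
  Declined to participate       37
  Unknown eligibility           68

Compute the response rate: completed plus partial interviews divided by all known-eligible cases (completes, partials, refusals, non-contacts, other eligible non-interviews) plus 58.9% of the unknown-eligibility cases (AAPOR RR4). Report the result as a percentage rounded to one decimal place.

Num = 182 + 14 = 196
Eligible (known) = 182 + 14 + 37 + 19 + 11 = 263
Eligible share of unknowns = 0.5890 × 68 = 40.05
Base = 263 + 40.05 = 303.05
RR4 = 196 / 303.05 = 0.6468

64.7%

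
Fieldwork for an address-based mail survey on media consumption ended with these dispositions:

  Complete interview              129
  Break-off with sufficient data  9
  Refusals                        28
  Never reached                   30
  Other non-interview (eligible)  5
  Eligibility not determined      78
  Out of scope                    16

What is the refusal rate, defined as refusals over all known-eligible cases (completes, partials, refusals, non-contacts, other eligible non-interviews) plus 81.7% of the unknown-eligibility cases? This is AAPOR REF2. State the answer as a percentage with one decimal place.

10.6%

Top = 28
Known eligible = 129 + 9 + 28 + 30 + 5 = 201
Eligible share of unknowns = 0.8170 × 78 = 63.73
Denom = 201 + 63.73 = 264.73
REF2 = 28 / 264.73 = 0.1058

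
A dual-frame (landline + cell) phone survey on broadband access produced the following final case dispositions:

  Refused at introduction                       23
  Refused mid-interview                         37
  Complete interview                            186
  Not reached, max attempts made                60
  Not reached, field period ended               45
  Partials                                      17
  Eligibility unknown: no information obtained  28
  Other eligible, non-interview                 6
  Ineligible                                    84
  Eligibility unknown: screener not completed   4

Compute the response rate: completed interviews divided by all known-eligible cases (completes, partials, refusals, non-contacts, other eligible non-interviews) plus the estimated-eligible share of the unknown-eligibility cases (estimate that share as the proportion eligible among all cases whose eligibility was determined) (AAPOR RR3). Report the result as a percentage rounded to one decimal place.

Refused = 23 + 37 = 60
Non-contacts = 45 + 60 = 105
Eligibility not determined = 4 + 28 = 32
Top → 186
Determined eligible → 186 + 17 + 60 + 105 + 6 = 374
e = 374 / (374 + 84) = 374 / 458 = 0.8166
e × U → 0.8166 × 32 = 26.13
Base → 374 + 26.13 = 400.13
RR3 = 186 / 400.13 = 0.4648

46.5%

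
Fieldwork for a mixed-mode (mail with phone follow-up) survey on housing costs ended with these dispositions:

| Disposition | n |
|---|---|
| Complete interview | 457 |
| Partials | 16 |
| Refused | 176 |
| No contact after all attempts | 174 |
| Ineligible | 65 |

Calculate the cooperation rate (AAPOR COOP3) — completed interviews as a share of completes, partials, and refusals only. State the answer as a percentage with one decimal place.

70.4%

Num: 457
Base: 457 + 16 + 176 = 649
COOP3 = 457 / 649 = 0.7042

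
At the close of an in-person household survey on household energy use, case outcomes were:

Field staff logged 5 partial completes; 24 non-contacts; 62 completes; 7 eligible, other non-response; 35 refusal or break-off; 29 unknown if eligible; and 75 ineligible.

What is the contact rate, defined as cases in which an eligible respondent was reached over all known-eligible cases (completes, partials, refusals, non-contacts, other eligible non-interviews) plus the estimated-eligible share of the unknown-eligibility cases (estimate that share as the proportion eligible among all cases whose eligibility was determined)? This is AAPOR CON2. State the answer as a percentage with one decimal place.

71.9%

Numerator = 62 + 5 + 35 + 7 = 109
Known eligible = 62 + 5 + 35 + 24 + 7 = 133
e = 133 / (133 + 75) = 133 / 208 = 0.6394
e × U = 0.6394 × 29 = 18.54
Denom = 133 + 18.54 = 151.54
CON2 = 109 / 151.54 = 0.7193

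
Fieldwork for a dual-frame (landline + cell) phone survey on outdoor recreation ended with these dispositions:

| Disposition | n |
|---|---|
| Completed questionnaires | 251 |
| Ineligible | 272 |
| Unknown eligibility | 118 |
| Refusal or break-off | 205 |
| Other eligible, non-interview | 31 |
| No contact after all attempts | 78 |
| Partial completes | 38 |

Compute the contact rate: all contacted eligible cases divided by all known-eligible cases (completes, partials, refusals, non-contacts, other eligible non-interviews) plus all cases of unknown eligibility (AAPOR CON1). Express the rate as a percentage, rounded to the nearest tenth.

Top = 251 + 38 + 205 + 31 = 525
Denominator = 251 + 38 + 205 + 78 + 31 + 118 = 721
CON1 = 525 / 721 = 0.7282

72.8%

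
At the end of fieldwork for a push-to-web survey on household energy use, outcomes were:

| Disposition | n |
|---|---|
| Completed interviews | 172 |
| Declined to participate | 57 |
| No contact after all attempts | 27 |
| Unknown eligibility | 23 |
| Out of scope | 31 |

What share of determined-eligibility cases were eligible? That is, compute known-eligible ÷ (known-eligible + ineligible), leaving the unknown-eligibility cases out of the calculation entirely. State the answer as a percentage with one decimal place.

Determined eligible → 172 + 57 + 27 = 256
e = 256 / (256 + 31) = 256 / 287 = 0.8920

89.2%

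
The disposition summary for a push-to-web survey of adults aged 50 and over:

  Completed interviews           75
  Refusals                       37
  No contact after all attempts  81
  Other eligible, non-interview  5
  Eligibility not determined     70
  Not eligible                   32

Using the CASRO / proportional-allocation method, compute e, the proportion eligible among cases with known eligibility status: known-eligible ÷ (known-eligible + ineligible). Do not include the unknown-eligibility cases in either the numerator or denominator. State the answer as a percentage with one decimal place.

Known eligible: 75 + 37 + 81 + 5 = 198
e = 198 / (198 + 32) = 198 / 230 = 0.8609

86.1%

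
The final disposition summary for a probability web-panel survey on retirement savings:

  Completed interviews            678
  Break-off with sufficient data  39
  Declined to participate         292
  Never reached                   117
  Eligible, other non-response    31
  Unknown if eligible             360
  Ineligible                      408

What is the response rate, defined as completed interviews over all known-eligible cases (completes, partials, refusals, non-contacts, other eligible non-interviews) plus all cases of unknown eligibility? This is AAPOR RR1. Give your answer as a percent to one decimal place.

44.7%

Top → 678
Denom → 678 + 39 + 292 + 117 + 31 + 360 = 1517
RR1 = 678 / 1517 = 0.4469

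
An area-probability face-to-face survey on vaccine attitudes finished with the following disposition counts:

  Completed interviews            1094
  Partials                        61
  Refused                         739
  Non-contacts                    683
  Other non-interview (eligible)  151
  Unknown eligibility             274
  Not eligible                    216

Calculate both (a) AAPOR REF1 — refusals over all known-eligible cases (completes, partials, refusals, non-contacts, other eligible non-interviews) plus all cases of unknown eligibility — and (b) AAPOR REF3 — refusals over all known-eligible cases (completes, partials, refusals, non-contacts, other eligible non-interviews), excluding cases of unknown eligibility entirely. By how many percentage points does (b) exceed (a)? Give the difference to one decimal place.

2.5

Num → 739
Base → 1094 + 61 + 739 + 683 + 151 + 274 = 3002
REF1 = 739 / 3002 = 0.2462
Base → 1094 + 61 + 739 + 683 + 151 = 2728
REF3 = 739 / 2728 = 0.2709
Difference = 27.09 − 24.62 = 2.47 percentage points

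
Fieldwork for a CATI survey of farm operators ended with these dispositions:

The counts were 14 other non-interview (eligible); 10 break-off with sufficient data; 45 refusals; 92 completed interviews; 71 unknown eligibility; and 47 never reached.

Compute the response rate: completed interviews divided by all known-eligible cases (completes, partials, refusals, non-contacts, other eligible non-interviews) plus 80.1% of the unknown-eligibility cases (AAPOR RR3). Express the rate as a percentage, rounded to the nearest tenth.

Numerator: 92
Determined eligible: 92 + 10 + 45 + 47 + 14 = 208
Eligible share of unknowns: 0.8010 × 71 = 56.87
Denom: 208 + 56.87 = 264.87
RR3 = 92 / 264.87 = 0.3473

34.7%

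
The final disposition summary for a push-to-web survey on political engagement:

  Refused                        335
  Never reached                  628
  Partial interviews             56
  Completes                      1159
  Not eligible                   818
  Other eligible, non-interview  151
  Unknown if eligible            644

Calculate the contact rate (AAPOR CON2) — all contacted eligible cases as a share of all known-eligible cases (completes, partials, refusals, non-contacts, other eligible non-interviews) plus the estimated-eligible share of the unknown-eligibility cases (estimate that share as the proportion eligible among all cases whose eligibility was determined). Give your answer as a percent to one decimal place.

Numerator = 1159 + 56 + 335 + 151 = 1701
Known eligible = 1159 + 56 + 335 + 628 + 151 = 2329
e = 2329 / (2329 + 818) = 2329 / 3147 = 0.7401
e × U = 0.7401 × 644 = 476.62
Base = 2329 + 476.62 = 2805.62
CON2 = 1701 / 2805.62 = 0.6063

60.6%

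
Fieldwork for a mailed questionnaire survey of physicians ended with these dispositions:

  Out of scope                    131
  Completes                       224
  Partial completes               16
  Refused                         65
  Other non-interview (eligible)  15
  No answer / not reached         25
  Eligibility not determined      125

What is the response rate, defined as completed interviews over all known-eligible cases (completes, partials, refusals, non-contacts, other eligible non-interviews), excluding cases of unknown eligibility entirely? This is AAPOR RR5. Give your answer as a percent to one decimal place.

64.9%

Top → 224
Denominator → 224 + 16 + 65 + 25 + 15 = 345
RR5 = 224 / 345 = 0.6493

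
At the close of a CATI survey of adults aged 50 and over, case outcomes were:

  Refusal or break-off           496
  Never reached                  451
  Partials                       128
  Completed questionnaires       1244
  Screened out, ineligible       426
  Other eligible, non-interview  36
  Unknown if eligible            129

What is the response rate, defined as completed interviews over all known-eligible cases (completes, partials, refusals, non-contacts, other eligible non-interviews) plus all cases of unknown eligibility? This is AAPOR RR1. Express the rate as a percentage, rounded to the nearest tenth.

50.1%

Num: 1244
Denom: 1244 + 128 + 496 + 451 + 36 + 129 = 2484
RR1 = 1244 / 2484 = 0.5008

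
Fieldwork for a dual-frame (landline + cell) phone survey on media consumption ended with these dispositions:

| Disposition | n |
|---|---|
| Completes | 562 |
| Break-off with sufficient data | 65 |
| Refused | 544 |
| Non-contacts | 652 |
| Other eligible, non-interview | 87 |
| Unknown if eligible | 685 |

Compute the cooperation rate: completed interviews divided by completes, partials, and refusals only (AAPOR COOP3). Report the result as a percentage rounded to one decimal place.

48.0%

Numerator = 562
Denominator = 562 + 65 + 544 = 1171
COOP3 = 562 / 1171 = 0.4799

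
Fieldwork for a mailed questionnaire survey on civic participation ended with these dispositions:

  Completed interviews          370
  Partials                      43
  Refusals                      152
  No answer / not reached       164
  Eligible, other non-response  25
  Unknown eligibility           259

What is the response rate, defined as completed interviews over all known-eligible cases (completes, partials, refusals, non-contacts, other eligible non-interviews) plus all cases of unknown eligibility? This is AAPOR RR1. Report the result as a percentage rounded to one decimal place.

36.5%

Top = 370
Base = 370 + 43 + 152 + 164 + 25 + 259 = 1013
RR1 = 370 / 1013 = 0.3653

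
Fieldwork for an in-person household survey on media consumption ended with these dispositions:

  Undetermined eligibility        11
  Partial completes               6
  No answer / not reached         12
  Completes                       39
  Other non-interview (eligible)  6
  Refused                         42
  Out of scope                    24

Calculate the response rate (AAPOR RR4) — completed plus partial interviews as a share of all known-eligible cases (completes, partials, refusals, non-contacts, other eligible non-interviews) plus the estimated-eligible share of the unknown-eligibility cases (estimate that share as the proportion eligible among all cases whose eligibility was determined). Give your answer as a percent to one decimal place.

Numerator = 39 + 6 = 45
Eligible (known) = 39 + 6 + 42 + 12 + 6 = 105
e = 105 / (105 + 24) = 105 / 129 = 0.8140
Eligible share of unknowns = 0.8140 × 11 = 8.95
Base = 105 + 8.95 = 113.95
RR4 = 45 / 113.95 = 0.3949

39.5%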